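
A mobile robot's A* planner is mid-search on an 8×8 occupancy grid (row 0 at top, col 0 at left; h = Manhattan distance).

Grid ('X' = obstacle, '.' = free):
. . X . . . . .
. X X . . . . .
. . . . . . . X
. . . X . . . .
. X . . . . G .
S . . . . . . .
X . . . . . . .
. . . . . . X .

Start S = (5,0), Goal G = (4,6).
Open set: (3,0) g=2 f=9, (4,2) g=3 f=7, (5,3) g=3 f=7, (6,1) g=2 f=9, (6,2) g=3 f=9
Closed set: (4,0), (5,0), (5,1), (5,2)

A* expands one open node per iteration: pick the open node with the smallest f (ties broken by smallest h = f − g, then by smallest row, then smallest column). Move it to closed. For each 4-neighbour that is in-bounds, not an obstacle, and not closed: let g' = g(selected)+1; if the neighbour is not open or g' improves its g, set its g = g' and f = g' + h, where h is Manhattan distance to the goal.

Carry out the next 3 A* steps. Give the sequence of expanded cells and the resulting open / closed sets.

step 1: expand (4,2) (f=7, h=4) → closed; open now [(3,0) g=2 f=9, (3,2) g=4 f=9, (4,3) g=4 f=7, (5,3) g=3 f=7, (6,1) g=2 f=9, (6,2) g=3 f=9]
step 2: expand (4,3) (f=7, h=3) → closed; open now [(3,0) g=2 f=9, (3,2) g=4 f=9, (4,4) g=5 f=7, (5,3) g=3 f=7, (6,1) g=2 f=9, (6,2) g=3 f=9]
step 3: expand (4,4) (f=7, h=2) → closed; open now [(3,0) g=2 f=9, (3,2) g=4 f=9, (3,4) g=6 f=9, (4,5) g=6 f=7, (5,3) g=3 f=7, (5,4) g=6 f=9, (6,1) g=2 f=9, (6,2) g=3 f=9]

order=[(4,2) → (4,3) → (4,4)]; open=[(3,0) g=2 f=9, (3,2) g=4 f=9, (3,4) g=6 f=9, (4,5) g=6 f=7, (5,3) g=3 f=7, (5,4) g=6 f=9, (6,1) g=2 f=9, (6,2) g=3 f=9]; closed=[(4,0), (4,2), (4,3), (4,4), (5,0), (5,1), (5,2)]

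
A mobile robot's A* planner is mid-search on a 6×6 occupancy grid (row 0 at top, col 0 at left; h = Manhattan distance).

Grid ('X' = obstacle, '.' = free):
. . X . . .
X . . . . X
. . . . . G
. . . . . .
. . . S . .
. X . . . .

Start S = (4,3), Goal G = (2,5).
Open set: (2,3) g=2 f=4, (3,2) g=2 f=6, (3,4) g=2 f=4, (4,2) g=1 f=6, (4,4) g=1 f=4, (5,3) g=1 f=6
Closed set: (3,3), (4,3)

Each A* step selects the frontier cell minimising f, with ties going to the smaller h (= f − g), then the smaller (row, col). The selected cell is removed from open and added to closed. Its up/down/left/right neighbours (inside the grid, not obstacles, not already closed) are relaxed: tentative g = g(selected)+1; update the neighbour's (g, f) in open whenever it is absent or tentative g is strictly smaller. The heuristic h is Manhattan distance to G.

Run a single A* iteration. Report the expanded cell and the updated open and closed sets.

expanded=(2,3); open=[(1,3) g=3 f=6, (2,2) g=3 f=6, (2,4) g=3 f=4, (3,2) g=2 f=6, (3,4) g=2 f=4, (4,2) g=1 f=6, (4,4) g=1 f=4, (5,3) g=1 f=6]; closed=[(2,3), (3,3), (4,3)]

step 1: expand (2,3) (f=4, h=2) → closed; open now [(1,3) g=3 f=6, (2,2) g=3 f=6, (2,4) g=3 f=4, (3,2) g=2 f=6, (3,4) g=2 f=4, (4,2) g=1 f=6, (4,4) g=1 f=4, (5,3) g=1 f=6]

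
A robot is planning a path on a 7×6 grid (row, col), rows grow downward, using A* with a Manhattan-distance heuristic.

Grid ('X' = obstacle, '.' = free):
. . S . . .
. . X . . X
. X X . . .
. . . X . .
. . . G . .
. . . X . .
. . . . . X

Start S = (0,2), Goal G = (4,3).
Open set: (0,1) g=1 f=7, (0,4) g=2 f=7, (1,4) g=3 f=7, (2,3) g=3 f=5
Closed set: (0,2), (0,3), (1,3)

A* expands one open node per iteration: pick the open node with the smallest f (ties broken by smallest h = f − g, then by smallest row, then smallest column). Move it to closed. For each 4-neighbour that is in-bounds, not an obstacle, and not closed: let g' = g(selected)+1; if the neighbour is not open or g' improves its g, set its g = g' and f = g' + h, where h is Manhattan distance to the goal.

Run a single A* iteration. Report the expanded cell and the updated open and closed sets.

expanded=(2,3); open=[(0,1) g=1 f=7, (0,4) g=2 f=7, (1,4) g=3 f=7, (2,4) g=4 f=7]; closed=[(0,2), (0,3), (1,3), (2,3)]

step 1: expand (2,3) (f=5, h=2) → closed; open now [(0,1) g=1 f=7, (0,4) g=2 f=7, (1,4) g=3 f=7, (2,4) g=4 f=7]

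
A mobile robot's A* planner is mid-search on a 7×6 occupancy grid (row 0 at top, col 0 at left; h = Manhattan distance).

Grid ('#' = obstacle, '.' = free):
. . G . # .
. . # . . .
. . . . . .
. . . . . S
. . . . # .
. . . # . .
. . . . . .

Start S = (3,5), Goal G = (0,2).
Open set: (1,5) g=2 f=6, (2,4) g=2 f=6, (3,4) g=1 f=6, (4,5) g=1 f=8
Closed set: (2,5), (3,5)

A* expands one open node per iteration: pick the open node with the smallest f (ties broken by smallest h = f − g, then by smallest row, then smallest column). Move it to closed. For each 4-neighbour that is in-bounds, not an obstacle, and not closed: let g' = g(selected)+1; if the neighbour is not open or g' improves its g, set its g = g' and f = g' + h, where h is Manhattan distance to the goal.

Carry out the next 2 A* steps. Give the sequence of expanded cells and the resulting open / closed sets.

step 1: expand (1,5) (f=6, h=4) → closed; open now [(0,5) g=3 f=6, (1,4) g=3 f=6, (2,4) g=2 f=6, (3,4) g=1 f=6, (4,5) g=1 f=8]
step 2: expand (0,5) (f=6, h=3) → closed; open now [(1,4) g=3 f=6, (2,4) g=2 f=6, (3,4) g=1 f=6, (4,5) g=1 f=8]

order=[(1,5) → (0,5)]; open=[(1,4) g=3 f=6, (2,4) g=2 f=6, (3,4) g=1 f=6, (4,5) g=1 f=8]; closed=[(0,5), (1,5), (2,5), (3,5)]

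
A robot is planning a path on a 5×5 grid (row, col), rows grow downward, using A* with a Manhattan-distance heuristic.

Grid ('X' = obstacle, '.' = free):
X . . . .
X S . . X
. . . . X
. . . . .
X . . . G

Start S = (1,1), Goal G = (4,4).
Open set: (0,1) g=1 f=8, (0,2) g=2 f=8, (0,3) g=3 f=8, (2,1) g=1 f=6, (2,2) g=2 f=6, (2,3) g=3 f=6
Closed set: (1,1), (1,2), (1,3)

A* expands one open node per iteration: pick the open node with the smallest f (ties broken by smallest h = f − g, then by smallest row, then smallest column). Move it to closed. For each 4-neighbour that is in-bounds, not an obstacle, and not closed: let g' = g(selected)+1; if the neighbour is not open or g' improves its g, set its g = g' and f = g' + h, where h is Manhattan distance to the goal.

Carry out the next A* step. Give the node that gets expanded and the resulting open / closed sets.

expanded=(2,3); open=[(0,1) g=1 f=8, (0,2) g=2 f=8, (0,3) g=3 f=8, (2,1) g=1 f=6, (2,2) g=2 f=6, (3,3) g=4 f=6]; closed=[(1,1), (1,2), (1,3), (2,3)]

step 1: expand (2,3) (f=6, h=3) → closed; open now [(0,1) g=1 f=8, (0,2) g=2 f=8, (0,3) g=3 f=8, (2,1) g=1 f=6, (2,2) g=2 f=6, (3,3) g=4 f=6]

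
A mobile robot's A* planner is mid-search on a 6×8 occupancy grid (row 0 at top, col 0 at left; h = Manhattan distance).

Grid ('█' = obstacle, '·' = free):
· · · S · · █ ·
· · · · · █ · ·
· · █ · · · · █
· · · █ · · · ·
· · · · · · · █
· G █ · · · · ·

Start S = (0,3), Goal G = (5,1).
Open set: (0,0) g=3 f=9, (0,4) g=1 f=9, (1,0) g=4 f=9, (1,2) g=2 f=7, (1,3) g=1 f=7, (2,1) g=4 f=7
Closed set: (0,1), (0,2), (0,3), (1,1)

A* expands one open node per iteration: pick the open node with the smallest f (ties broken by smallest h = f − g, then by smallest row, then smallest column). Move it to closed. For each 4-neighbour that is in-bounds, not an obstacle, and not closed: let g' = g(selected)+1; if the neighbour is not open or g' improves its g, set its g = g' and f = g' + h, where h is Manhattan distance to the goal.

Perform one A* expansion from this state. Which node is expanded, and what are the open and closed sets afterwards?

expanded=(2,1); open=[(0,0) g=3 f=9, (0,4) g=1 f=9, (1,0) g=4 f=9, (1,2) g=2 f=7, (1,3) g=1 f=7, (2,0) g=5 f=9, (3,1) g=5 f=7]; closed=[(0,1), (0,2), (0,3), (1,1), (2,1)]

step 1: expand (2,1) (f=7, h=3) → closed; open now [(0,0) g=3 f=9, (0,4) g=1 f=9, (1,0) g=4 f=9, (1,2) g=2 f=7, (1,3) g=1 f=7, (2,0) g=5 f=9, (3,1) g=5 f=7]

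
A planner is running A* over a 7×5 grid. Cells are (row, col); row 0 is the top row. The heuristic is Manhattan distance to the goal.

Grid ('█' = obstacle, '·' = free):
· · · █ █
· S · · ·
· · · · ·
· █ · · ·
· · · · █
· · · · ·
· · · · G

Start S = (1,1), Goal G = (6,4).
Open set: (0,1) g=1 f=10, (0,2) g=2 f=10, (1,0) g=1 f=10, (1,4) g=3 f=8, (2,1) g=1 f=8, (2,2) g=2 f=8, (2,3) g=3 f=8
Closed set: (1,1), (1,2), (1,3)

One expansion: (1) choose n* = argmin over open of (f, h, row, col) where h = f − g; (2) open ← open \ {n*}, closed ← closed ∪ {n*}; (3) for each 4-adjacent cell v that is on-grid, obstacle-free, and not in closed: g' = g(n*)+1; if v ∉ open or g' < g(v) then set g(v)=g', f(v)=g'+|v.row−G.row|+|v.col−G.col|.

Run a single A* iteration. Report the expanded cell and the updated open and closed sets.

step 1: expand (1,4) (f=8, h=5) → closed; open now [(0,1) g=1 f=10, (0,2) g=2 f=10, (1,0) g=1 f=10, (2,1) g=1 f=8, (2,2) g=2 f=8, (2,3) g=3 f=8, (2,4) g=4 f=8]

expanded=(1,4); open=[(0,1) g=1 f=10, (0,2) g=2 f=10, (1,0) g=1 f=10, (2,1) g=1 f=8, (2,2) g=2 f=8, (2,3) g=3 f=8, (2,4) g=4 f=8]; closed=[(1,1), (1,2), (1,3), (1,4)]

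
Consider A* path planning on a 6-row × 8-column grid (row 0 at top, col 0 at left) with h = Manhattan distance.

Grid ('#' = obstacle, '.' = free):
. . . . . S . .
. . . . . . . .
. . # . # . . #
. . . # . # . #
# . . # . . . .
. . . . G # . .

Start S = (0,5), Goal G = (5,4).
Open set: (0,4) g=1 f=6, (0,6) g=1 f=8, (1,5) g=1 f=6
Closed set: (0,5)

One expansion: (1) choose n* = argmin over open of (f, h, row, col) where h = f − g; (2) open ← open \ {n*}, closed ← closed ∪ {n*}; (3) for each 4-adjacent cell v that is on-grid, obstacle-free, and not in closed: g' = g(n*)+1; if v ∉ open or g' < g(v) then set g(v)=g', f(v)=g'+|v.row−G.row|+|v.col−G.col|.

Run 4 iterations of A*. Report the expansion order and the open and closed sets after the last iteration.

order=[(0,4) → (1,4) → (1,5) → (2,5)]; open=[(0,3) g=2 f=8, (0,6) g=1 f=8, (1,3) g=3 f=8, (1,6) g=2 f=8, (2,6) g=3 f=8]; closed=[(0,4), (0,5), (1,4), (1,5), (2,5)]

step 1: expand (0,4) (f=6, h=5) → closed; open now [(0,3) g=2 f=8, (0,6) g=1 f=8, (1,4) g=2 f=6, (1,5) g=1 f=6]
step 2: expand (1,4) (f=6, h=4) → closed; open now [(0,3) g=2 f=8, (0,6) g=1 f=8, (1,3) g=3 f=8, (1,5) g=1 f=6]
step 3: expand (1,5) (f=6, h=5) → closed; open now [(0,3) g=2 f=8, (0,6) g=1 f=8, (1,3) g=3 f=8, (1,6) g=2 f=8, (2,5) g=2 f=6]
step 4: expand (2,5) (f=6, h=4) → closed; open now [(0,3) g=2 f=8, (0,6) g=1 f=8, (1,3) g=3 f=8, (1,6) g=2 f=8, (2,6) g=3 f=8]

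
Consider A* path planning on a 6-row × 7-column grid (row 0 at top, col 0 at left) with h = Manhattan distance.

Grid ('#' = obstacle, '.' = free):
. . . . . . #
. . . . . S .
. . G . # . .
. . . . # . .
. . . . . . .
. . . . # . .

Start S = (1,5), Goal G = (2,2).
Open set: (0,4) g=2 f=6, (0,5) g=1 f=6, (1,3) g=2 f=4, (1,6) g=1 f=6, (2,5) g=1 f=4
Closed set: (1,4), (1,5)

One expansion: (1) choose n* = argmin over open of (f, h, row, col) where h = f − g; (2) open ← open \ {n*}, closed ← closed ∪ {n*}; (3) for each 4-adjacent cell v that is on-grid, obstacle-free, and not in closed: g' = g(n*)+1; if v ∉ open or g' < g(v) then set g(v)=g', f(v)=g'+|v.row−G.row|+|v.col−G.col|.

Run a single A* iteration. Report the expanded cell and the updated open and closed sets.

step 1: expand (1,3) (f=4, h=2) → closed; open now [(0,3) g=3 f=6, (0,4) g=2 f=6, (0,5) g=1 f=6, (1,2) g=3 f=4, (1,6) g=1 f=6, (2,3) g=3 f=4, (2,5) g=1 f=4]

expanded=(1,3); open=[(0,3) g=3 f=6, (0,4) g=2 f=6, (0,5) g=1 f=6, (1,2) g=3 f=4, (1,6) g=1 f=6, (2,3) g=3 f=4, (2,5) g=1 f=4]; closed=[(1,3), (1,4), (1,5)]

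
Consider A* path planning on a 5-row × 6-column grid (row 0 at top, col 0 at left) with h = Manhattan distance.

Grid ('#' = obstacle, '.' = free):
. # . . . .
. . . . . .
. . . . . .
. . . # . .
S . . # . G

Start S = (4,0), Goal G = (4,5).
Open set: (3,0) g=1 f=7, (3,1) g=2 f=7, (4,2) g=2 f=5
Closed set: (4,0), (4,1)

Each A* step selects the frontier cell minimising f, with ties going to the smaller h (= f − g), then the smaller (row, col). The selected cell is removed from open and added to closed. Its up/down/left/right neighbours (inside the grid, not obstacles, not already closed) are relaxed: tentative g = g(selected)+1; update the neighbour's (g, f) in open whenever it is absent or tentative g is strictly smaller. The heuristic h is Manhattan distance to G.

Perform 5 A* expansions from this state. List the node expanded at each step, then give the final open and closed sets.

step 1: expand (4,2) (f=5, h=3) → closed; open now [(3,0) g=1 f=7, (3,1) g=2 f=7, (3,2) g=3 f=7]
step 2: expand (3,2) (f=7, h=4) → closed; open now [(2,2) g=4 f=9, (3,0) g=1 f=7, (3,1) g=2 f=7]
step 3: expand (3,1) (f=7, h=5) → closed; open now [(2,1) g=3 f=9, (2,2) g=4 f=9, (3,0) g=1 f=7]
step 4: expand (3,0) (f=7, h=6) → closed; open now [(2,0) g=2 f=9, (2,1) g=3 f=9, (2,2) g=4 f=9]
step 5: expand (2,2) (f=9, h=5) → closed; open now [(1,2) g=5 f=11, (2,0) g=2 f=9, (2,1) g=3 f=9, (2,3) g=5 f=9]

order=[(4,2) → (3,2) → (3,1) → (3,0) → (2,2)]; open=[(1,2) g=5 f=11, (2,0) g=2 f=9, (2,1) g=3 f=9, (2,3) g=5 f=9]; closed=[(2,2), (3,0), (3,1), (3,2), (4,0), (4,1), (4,2)]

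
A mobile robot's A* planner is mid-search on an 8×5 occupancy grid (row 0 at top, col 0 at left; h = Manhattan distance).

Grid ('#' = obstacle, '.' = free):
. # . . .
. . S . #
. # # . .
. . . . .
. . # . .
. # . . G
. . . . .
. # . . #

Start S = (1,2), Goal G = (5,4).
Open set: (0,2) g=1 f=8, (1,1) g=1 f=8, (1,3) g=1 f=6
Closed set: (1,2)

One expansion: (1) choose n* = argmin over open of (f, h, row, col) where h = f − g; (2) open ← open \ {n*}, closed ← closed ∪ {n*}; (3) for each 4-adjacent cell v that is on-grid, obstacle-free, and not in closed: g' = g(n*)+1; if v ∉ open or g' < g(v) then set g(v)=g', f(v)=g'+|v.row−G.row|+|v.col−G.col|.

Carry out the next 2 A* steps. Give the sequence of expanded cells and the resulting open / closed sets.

step 1: expand (1,3) (f=6, h=5) → closed; open now [(0,2) g=1 f=8, (0,3) g=2 f=8, (1,1) g=1 f=8, (2,3) g=2 f=6]
step 2: expand (2,3) (f=6, h=4) → closed; open now [(0,2) g=1 f=8, (0,3) g=2 f=8, (1,1) g=1 f=8, (2,4) g=3 f=6, (3,3) g=3 f=6]

order=[(1,3) → (2,3)]; open=[(0,2) g=1 f=8, (0,3) g=2 f=8, (1,1) g=1 f=8, (2,4) g=3 f=6, (3,3) g=3 f=6]; closed=[(1,2), (1,3), (2,3)]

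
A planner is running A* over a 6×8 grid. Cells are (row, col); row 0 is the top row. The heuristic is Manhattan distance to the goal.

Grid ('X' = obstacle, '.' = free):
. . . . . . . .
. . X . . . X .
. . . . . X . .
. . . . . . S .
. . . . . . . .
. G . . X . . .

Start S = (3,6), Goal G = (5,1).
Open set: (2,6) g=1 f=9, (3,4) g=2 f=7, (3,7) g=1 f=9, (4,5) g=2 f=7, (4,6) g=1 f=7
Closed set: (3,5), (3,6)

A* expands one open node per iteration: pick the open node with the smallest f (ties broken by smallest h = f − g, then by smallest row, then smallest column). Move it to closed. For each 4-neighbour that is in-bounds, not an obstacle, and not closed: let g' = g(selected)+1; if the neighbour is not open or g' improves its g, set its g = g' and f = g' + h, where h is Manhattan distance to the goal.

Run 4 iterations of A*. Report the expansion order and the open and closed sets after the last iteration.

step 1: expand (3,4) (f=7, h=5) → closed; open now [(2,4) g=3 f=9, (2,6) g=1 f=9, (3,3) g=3 f=7, (3,7) g=1 f=9, (4,4) g=3 f=7, (4,5) g=2 f=7, (4,6) g=1 f=7]
step 2: expand (3,3) (f=7, h=4) → closed; open now [(2,3) g=4 f=9, (2,4) g=3 f=9, (2,6) g=1 f=9, (3,2) g=4 f=7, (3,7) g=1 f=9, (4,3) g=4 f=7, (4,4) g=3 f=7, (4,5) g=2 f=7, (4,6) g=1 f=7]
step 3: expand (3,2) (f=7, h=3) → closed; open now [(2,2) g=5 f=9, (2,3) g=4 f=9, (2,4) g=3 f=9, (2,6) g=1 f=9, (3,1) g=5 f=7, (3,7) g=1 f=9, (4,2) g=5 f=7, (4,3) g=4 f=7, (4,4) g=3 f=7, (4,5) g=2 f=7, (4,6) g=1 f=7]
step 4: expand (3,1) (f=7, h=2) → closed; open now [(2,1) g=6 f=9, (2,2) g=5 f=9, (2,3) g=4 f=9, (2,4) g=3 f=9, (2,6) g=1 f=9, (3,0) g=6 f=9, (3,7) g=1 f=9, (4,1) g=6 f=7, (4,2) g=5 f=7, (4,3) g=4 f=7, (4,4) g=3 f=7, (4,5) g=2 f=7, (4,6) g=1 f=7]

order=[(3,4) → (3,3) → (3,2) → (3,1)]; open=[(2,1) g=6 f=9, (2,2) g=5 f=9, (2,3) g=4 f=9, (2,4) g=3 f=9, (2,6) g=1 f=9, (3,0) g=6 f=9, (3,7) g=1 f=9, (4,1) g=6 f=7, (4,2) g=5 f=7, (4,3) g=4 f=7, (4,4) g=3 f=7, (4,5) g=2 f=7, (4,6) g=1 f=7]; closed=[(3,1), (3,2), (3,3), (3,4), (3,5), (3,6)]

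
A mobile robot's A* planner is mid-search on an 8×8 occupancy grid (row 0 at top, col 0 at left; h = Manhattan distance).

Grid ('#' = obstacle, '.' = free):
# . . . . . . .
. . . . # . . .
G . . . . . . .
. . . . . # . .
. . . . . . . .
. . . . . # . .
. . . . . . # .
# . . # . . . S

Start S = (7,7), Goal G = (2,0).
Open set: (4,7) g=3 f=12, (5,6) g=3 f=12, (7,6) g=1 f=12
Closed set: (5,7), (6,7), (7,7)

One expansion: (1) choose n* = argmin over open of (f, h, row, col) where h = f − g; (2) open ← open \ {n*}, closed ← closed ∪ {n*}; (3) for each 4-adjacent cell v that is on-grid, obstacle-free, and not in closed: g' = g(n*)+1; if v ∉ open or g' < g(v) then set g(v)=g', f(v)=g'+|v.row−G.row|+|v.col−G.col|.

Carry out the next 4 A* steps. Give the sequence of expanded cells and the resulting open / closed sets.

step 1: expand (4,7) (f=12, h=9) → closed; open now [(3,7) g=4 f=12, (4,6) g=4 f=12, (5,6) g=3 f=12, (7,6) g=1 f=12]
step 2: expand (3,7) (f=12, h=8) → closed; open now [(2,7) g=5 f=12, (3,6) g=5 f=12, (4,6) g=4 f=12, (5,6) g=3 f=12, (7,6) g=1 f=12]
step 3: expand (2,7) (f=12, h=7) → closed; open now [(1,7) g=6 f=14, (2,6) g=6 f=12, (3,6) g=5 f=12, (4,6) g=4 f=12, (5,6) g=3 f=12, (7,6) g=1 f=12]
step 4: expand (2,6) (f=12, h=6) → closed; open now [(1,6) g=7 f=14, (1,7) g=6 f=14, (2,5) g=7 f=12, (3,6) g=5 f=12, (4,6) g=4 f=12, (5,6) g=3 f=12, (7,6) g=1 f=12]

order=[(4,7) → (3,7) → (2,7) → (2,6)]; open=[(1,6) g=7 f=14, (1,7) g=6 f=14, (2,5) g=7 f=12, (3,6) g=5 f=12, (4,6) g=4 f=12, (5,6) g=3 f=12, (7,6) g=1 f=12]; closed=[(2,6), (2,7), (3,7), (4,7), (5,7), (6,7), (7,7)]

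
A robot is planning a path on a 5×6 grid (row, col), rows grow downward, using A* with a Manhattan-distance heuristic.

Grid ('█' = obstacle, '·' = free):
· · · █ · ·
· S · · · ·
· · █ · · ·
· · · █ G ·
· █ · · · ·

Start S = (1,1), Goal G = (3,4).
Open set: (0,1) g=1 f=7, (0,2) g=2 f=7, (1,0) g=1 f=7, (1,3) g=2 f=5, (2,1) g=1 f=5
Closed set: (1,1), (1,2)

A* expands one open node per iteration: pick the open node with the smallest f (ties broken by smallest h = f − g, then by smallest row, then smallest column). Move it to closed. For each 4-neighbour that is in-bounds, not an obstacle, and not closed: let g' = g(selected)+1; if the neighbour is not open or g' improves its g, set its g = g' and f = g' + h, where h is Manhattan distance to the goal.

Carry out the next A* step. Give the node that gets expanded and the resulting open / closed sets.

expanded=(1,3); open=[(0,1) g=1 f=7, (0,2) g=2 f=7, (1,0) g=1 f=7, (1,4) g=3 f=5, (2,1) g=1 f=5, (2,3) g=3 f=5]; closed=[(1,1), (1,2), (1,3)]

step 1: expand (1,3) (f=5, h=3) → closed; open now [(0,1) g=1 f=7, (0,2) g=2 f=7, (1,0) g=1 f=7, (1,4) g=3 f=5, (2,1) g=1 f=5, (2,3) g=3 f=5]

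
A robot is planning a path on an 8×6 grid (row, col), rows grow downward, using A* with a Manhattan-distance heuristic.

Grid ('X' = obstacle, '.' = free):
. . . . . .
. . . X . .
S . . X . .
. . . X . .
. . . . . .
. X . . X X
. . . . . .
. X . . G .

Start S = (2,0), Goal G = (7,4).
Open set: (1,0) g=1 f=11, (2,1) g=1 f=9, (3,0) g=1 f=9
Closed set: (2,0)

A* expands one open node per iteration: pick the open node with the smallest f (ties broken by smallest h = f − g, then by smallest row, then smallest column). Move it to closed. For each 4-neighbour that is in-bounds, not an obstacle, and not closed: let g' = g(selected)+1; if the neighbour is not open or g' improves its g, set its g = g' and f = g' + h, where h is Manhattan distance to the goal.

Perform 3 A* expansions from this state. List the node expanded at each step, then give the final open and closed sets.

step 1: expand (2,1) (f=9, h=8) → closed; open now [(1,0) g=1 f=11, (1,1) g=2 f=11, (2,2) g=2 f=9, (3,0) g=1 f=9, (3,1) g=2 f=9]
step 2: expand (2,2) (f=9, h=7) → closed; open now [(1,0) g=1 f=11, (1,1) g=2 f=11, (1,2) g=3 f=11, (3,0) g=1 f=9, (3,1) g=2 f=9, (3,2) g=3 f=9]
step 3: expand (3,2) (f=9, h=6) → closed; open now [(1,0) g=1 f=11, (1,1) g=2 f=11, (1,2) g=3 f=11, (3,0) g=1 f=9, (3,1) g=2 f=9, (4,2) g=4 f=9]

order=[(2,1) → (2,2) → (3,2)]; open=[(1,0) g=1 f=11, (1,1) g=2 f=11, (1,2) g=3 f=11, (3,0) g=1 f=9, (3,1) g=2 f=9, (4,2) g=4 f=9]; closed=[(2,0), (2,1), (2,2), (3,2)]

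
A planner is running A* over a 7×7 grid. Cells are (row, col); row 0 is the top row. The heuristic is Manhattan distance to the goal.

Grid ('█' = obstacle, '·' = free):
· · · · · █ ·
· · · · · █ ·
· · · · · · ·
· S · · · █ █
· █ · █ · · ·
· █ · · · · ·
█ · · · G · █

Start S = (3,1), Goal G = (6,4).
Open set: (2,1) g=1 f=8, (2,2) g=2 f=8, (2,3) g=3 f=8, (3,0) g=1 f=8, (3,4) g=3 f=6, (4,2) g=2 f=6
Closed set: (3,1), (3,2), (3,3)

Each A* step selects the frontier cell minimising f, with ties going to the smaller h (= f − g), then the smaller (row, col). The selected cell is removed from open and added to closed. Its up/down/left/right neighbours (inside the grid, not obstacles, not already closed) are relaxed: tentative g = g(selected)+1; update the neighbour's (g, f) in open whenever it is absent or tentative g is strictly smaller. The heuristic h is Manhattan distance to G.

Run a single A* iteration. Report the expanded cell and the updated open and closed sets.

step 1: expand (3,4) (f=6, h=3) → closed; open now [(2,1) g=1 f=8, (2,2) g=2 f=8, (2,3) g=3 f=8, (2,4) g=4 f=8, (3,0) g=1 f=8, (4,2) g=2 f=6, (4,4) g=4 f=6]

expanded=(3,4); open=[(2,1) g=1 f=8, (2,2) g=2 f=8, (2,3) g=3 f=8, (2,4) g=4 f=8, (3,0) g=1 f=8, (4,2) g=2 f=6, (4,4) g=4 f=6]; closed=[(3,1), (3,2), (3,3), (3,4)]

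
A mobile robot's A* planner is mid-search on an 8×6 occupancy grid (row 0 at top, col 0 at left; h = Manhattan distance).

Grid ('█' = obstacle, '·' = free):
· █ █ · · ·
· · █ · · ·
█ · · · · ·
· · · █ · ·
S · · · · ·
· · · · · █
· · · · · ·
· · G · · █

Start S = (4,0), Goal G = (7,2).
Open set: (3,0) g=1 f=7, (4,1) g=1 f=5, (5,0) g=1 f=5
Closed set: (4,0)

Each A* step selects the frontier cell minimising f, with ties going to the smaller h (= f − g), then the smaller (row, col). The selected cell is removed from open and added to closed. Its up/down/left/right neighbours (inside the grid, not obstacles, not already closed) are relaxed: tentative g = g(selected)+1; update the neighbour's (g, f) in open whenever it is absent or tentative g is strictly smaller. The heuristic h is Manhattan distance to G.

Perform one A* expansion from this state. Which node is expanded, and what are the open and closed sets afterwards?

expanded=(4,1); open=[(3,0) g=1 f=7, (3,1) g=2 f=7, (4,2) g=2 f=5, (5,0) g=1 f=5, (5,1) g=2 f=5]; closed=[(4,0), (4,1)]

step 1: expand (4,1) (f=5, h=4) → closed; open now [(3,0) g=1 f=7, (3,1) g=2 f=7, (4,2) g=2 f=5, (5,0) g=1 f=5, (5,1) g=2 f=5]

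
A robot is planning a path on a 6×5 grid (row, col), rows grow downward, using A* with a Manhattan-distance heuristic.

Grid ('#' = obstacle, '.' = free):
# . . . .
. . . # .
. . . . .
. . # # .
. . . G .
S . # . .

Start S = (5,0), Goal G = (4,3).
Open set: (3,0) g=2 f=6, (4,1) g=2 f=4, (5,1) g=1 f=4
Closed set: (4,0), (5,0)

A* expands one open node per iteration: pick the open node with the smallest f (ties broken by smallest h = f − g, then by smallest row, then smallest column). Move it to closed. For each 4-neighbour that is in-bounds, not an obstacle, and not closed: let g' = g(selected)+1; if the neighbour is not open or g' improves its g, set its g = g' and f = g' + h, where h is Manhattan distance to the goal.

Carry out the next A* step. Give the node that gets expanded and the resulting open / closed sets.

step 1: expand (4,1) (f=4, h=2) → closed; open now [(3,0) g=2 f=6, (3,1) g=3 f=6, (4,2) g=3 f=4, (5,1) g=1 f=4]

expanded=(4,1); open=[(3,0) g=2 f=6, (3,1) g=3 f=6, (4,2) g=3 f=4, (5,1) g=1 f=4]; closed=[(4,0), (4,1), (5,0)]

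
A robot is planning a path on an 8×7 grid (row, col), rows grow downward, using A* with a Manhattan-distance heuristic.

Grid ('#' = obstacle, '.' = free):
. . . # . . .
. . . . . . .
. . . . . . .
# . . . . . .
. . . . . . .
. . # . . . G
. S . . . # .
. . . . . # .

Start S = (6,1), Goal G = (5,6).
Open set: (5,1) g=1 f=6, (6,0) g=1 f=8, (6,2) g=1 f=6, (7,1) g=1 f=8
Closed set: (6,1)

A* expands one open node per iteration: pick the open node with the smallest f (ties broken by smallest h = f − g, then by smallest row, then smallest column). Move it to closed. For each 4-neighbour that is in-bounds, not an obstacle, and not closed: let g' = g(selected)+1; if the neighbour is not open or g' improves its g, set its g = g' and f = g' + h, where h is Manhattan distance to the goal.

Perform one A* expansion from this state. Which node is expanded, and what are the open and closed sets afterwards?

step 1: expand (5,1) (f=6, h=5) → closed; open now [(4,1) g=2 f=8, (5,0) g=2 f=8, (6,0) g=1 f=8, (6,2) g=1 f=6, (7,1) g=1 f=8]

expanded=(5,1); open=[(4,1) g=2 f=8, (5,0) g=2 f=8, (6,0) g=1 f=8, (6,2) g=1 f=6, (7,1) g=1 f=8]; closed=[(5,1), (6,1)]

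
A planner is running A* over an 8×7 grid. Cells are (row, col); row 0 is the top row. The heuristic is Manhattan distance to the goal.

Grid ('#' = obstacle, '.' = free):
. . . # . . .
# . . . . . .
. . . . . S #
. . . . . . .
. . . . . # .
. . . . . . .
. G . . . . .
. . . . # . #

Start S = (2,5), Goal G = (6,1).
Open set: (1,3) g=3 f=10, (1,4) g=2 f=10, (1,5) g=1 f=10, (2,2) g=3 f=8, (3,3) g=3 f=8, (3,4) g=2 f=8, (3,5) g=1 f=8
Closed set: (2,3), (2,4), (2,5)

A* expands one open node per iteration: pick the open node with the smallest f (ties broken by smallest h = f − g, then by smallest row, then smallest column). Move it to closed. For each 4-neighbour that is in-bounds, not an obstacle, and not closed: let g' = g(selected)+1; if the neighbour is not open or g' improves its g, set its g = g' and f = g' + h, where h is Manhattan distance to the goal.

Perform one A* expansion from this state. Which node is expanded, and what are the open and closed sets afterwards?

step 1: expand (2,2) (f=8, h=5) → closed; open now [(1,2) g=4 f=10, (1,3) g=3 f=10, (1,4) g=2 f=10, (1,5) g=1 f=10, (2,1) g=4 f=8, (3,2) g=4 f=8, (3,3) g=3 f=8, (3,4) g=2 f=8, (3,5) g=1 f=8]

expanded=(2,2); open=[(1,2) g=4 f=10, (1,3) g=3 f=10, (1,4) g=2 f=10, (1,5) g=1 f=10, (2,1) g=4 f=8, (3,2) g=4 f=8, (3,3) g=3 f=8, (3,4) g=2 f=8, (3,5) g=1 f=8]; closed=[(2,2), (2,3), (2,4), (2,5)]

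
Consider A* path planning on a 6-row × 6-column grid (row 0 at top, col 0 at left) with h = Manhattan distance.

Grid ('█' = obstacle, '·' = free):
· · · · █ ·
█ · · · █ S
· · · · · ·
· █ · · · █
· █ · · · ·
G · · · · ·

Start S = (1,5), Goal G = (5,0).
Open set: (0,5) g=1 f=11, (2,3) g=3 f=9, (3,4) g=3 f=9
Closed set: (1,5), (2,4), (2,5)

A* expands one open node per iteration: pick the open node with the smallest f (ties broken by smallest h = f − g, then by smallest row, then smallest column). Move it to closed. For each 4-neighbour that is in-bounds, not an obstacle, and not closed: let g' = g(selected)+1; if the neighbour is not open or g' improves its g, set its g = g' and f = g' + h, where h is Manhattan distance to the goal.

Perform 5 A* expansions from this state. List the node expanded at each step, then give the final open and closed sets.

step 1: expand (2,3) (f=9, h=6) → closed; open now [(0,5) g=1 f=11, (1,3) g=4 f=11, (2,2) g=4 f=9, (3,3) g=4 f=9, (3,4) g=3 f=9]
step 2: expand (2,2) (f=9, h=5) → closed; open now [(0,5) g=1 f=11, (1,2) g=5 f=11, (1,3) g=4 f=11, (2,1) g=5 f=9, (3,2) g=5 f=9, (3,3) g=4 f=9, (3,4) g=3 f=9]
step 3: expand (2,1) (f=9, h=4) → closed; open now [(0,5) g=1 f=11, (1,1) g=6 f=11, (1,2) g=5 f=11, (1,3) g=4 f=11, (2,0) g=6 f=9, (3,2) g=5 f=9, (3,3) g=4 f=9, (3,4) g=3 f=9]
step 4: expand (2,0) (f=9, h=3) → closed; open now [(0,5) g=1 f=11, (1,1) g=6 f=11, (1,2) g=5 f=11, (1,3) g=4 f=11, (3,0) g=7 f=9, (3,2) g=5 f=9, (3,3) g=4 f=9, (3,4) g=3 f=9]
step 5: expand (3,0) (f=9, h=2) → closed; open now [(0,5) g=1 f=11, (1,1) g=6 f=11, (1,2) g=5 f=11, (1,3) g=4 f=11, (3,2) g=5 f=9, (3,3) g=4 f=9, (3,4) g=3 f=9, (4,0) g=8 f=9]

order=[(2,3) → (2,2) → (2,1) → (2,0) → (3,0)]; open=[(0,5) g=1 f=11, (1,1) g=6 f=11, (1,2) g=5 f=11, (1,3) g=4 f=11, (3,2) g=5 f=9, (3,3) g=4 f=9, (3,4) g=3 f=9, (4,0) g=8 f=9]; closed=[(1,5), (2,0), (2,1), (2,2), (2,3), (2,4), (2,5), (3,0)]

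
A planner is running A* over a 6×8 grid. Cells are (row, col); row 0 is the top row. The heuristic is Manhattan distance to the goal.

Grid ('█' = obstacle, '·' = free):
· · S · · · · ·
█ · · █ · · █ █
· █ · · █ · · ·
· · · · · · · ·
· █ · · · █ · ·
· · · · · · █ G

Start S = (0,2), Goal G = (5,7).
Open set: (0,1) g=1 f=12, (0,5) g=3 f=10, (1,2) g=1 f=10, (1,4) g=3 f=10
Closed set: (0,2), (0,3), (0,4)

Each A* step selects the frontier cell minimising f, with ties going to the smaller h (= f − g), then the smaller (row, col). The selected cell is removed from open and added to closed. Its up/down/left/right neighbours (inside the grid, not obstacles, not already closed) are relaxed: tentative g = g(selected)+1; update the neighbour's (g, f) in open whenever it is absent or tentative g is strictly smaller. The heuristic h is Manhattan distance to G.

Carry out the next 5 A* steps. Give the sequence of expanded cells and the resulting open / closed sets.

step 1: expand (0,5) (f=10, h=7) → closed; open now [(0,1) g=1 f=12, (0,6) g=4 f=10, (1,2) g=1 f=10, (1,4) g=3 f=10, (1,5) g=4 f=10]
step 2: expand (0,6) (f=10, h=6) → closed; open now [(0,1) g=1 f=12, (0,7) g=5 f=10, (1,2) g=1 f=10, (1,4) g=3 f=10, (1,5) g=4 f=10]
step 3: expand (0,7) (f=10, h=5) → closed; open now [(0,1) g=1 f=12, (1,2) g=1 f=10, (1,4) g=3 f=10, (1,5) g=4 f=10]
step 4: expand (1,5) (f=10, h=6) → closed; open now [(0,1) g=1 f=12, (1,2) g=1 f=10, (1,4) g=3 f=10, (2,5) g=5 f=10]
step 5: expand (2,5) (f=10, h=5) → closed; open now [(0,1) g=1 f=12, (1,2) g=1 f=10, (1,4) g=3 f=10, (2,6) g=6 f=10, (3,5) g=6 f=10]

order=[(0,5) → (0,6) → (0,7) → (1,5) → (2,5)]; open=[(0,1) g=1 f=12, (1,2) g=1 f=10, (1,4) g=3 f=10, (2,6) g=6 f=10, (3,5) g=6 f=10]; closed=[(0,2), (0,3), (0,4), (0,5), (0,6), (0,7), (1,5), (2,5)]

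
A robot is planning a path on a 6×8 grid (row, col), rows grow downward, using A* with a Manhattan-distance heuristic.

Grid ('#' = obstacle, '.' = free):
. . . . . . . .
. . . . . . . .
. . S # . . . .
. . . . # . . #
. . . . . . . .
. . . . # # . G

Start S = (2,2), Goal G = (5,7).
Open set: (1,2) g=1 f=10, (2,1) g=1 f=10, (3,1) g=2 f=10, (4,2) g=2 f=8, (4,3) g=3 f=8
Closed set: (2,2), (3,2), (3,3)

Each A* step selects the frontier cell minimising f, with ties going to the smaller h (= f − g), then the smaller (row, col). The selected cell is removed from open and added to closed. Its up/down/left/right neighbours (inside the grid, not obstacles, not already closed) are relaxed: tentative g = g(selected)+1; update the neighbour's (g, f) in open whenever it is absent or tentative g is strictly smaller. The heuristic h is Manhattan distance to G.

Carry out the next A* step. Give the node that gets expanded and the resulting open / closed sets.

expanded=(4,3); open=[(1,2) g=1 f=10, (2,1) g=1 f=10, (3,1) g=2 f=10, (4,2) g=2 f=8, (4,4) g=4 f=8, (5,3) g=4 f=8]; closed=[(2,2), (3,2), (3,3), (4,3)]

step 1: expand (4,3) (f=8, h=5) → closed; open now [(1,2) g=1 f=10, (2,1) g=1 f=10, (3,1) g=2 f=10, (4,2) g=2 f=8, (4,4) g=4 f=8, (5,3) g=4 f=8]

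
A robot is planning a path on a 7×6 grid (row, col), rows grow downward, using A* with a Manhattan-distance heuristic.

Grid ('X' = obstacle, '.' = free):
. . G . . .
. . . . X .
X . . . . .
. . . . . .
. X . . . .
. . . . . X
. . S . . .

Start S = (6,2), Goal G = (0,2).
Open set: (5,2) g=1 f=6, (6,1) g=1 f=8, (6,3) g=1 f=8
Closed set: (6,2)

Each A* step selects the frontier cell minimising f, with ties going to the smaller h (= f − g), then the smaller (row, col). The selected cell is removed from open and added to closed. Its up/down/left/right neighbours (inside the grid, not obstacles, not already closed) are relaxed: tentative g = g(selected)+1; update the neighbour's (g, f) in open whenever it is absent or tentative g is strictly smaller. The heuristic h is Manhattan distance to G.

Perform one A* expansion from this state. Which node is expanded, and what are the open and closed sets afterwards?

expanded=(5,2); open=[(4,2) g=2 f=6, (5,1) g=2 f=8, (5,3) g=2 f=8, (6,1) g=1 f=8, (6,3) g=1 f=8]; closed=[(5,2), (6,2)]

step 1: expand (5,2) (f=6, h=5) → closed; open now [(4,2) g=2 f=6, (5,1) g=2 f=8, (5,3) g=2 f=8, (6,1) g=1 f=8, (6,3) g=1 f=8]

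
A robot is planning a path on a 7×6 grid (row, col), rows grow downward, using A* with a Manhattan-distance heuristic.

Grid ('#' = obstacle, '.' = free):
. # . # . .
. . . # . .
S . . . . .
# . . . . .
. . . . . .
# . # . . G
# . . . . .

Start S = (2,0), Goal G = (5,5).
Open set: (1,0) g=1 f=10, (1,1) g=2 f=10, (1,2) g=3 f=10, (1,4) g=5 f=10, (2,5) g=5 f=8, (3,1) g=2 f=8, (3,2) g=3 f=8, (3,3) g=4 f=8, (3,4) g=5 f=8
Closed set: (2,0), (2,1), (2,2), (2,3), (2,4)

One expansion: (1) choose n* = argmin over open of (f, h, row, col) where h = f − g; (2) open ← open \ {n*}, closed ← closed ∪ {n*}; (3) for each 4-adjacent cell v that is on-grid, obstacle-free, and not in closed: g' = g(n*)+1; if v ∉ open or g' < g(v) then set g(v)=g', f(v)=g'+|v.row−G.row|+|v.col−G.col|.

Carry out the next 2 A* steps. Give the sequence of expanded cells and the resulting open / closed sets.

order=[(2,5) → (3,5)]; open=[(1,0) g=1 f=10, (1,1) g=2 f=10, (1,2) g=3 f=10, (1,4) g=5 f=10, (1,5) g=6 f=10, (3,1) g=2 f=8, (3,2) g=3 f=8, (3,3) g=4 f=8, (3,4) g=5 f=8, (4,5) g=7 f=8]; closed=[(2,0), (2,1), (2,2), (2,3), (2,4), (2,5), (3,5)]

step 1: expand (2,5) (f=8, h=3) → closed; open now [(1,0) g=1 f=10, (1,1) g=2 f=10, (1,2) g=3 f=10, (1,4) g=5 f=10, (1,5) g=6 f=10, (3,1) g=2 f=8, (3,2) g=3 f=8, (3,3) g=4 f=8, (3,4) g=5 f=8, (3,5) g=6 f=8]
step 2: expand (3,5) (f=8, h=2) → closed; open now [(1,0) g=1 f=10, (1,1) g=2 f=10, (1,2) g=3 f=10, (1,4) g=5 f=10, (1,5) g=6 f=10, (3,1) g=2 f=8, (3,2) g=3 f=8, (3,3) g=4 f=8, (3,4) g=5 f=8, (4,5) g=7 f=8]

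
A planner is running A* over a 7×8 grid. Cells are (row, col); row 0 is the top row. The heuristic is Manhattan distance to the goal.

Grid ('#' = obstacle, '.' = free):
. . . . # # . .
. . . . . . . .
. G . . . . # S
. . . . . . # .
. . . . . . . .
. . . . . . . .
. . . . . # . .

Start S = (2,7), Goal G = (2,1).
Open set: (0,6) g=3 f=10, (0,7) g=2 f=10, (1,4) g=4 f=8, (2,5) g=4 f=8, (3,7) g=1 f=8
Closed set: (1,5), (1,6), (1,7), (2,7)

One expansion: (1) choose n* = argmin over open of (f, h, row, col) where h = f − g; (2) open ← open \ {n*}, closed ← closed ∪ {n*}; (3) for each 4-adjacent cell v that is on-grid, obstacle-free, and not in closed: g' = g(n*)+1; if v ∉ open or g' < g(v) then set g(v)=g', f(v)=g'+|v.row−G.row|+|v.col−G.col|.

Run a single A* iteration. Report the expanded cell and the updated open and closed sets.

expanded=(1,4); open=[(0,6) g=3 f=10, (0,7) g=2 f=10, (1,3) g=5 f=8, (2,4) g=5 f=8, (2,5) g=4 f=8, (3,7) g=1 f=8]; closed=[(1,4), (1,5), (1,6), (1,7), (2,7)]

step 1: expand (1,4) (f=8, h=4) → closed; open now [(0,6) g=3 f=10, (0,7) g=2 f=10, (1,3) g=5 f=8, (2,4) g=5 f=8, (2,5) g=4 f=8, (3,7) g=1 f=8]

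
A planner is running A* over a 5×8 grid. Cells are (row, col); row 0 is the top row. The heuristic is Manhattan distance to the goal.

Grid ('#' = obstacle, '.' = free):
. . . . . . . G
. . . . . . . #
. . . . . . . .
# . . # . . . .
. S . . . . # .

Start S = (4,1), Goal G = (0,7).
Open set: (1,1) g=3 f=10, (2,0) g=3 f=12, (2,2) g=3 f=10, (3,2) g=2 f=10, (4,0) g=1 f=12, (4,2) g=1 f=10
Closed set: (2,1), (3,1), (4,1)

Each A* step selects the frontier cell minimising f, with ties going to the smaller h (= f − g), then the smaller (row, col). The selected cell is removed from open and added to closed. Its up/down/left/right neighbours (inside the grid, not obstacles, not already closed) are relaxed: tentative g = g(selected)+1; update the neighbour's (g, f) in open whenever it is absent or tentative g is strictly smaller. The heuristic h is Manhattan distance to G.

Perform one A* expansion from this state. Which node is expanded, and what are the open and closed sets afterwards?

expanded=(1,1); open=[(0,1) g=4 f=10, (1,0) g=4 f=12, (1,2) g=4 f=10, (2,0) g=3 f=12, (2,2) g=3 f=10, (3,2) g=2 f=10, (4,0) g=1 f=12, (4,2) g=1 f=10]; closed=[(1,1), (2,1), (3,1), (4,1)]

step 1: expand (1,1) (f=10, h=7) → closed; open now [(0,1) g=4 f=10, (1,0) g=4 f=12, (1,2) g=4 f=10, (2,0) g=3 f=12, (2,2) g=3 f=10, (3,2) g=2 f=10, (4,0) g=1 f=12, (4,2) g=1 f=10]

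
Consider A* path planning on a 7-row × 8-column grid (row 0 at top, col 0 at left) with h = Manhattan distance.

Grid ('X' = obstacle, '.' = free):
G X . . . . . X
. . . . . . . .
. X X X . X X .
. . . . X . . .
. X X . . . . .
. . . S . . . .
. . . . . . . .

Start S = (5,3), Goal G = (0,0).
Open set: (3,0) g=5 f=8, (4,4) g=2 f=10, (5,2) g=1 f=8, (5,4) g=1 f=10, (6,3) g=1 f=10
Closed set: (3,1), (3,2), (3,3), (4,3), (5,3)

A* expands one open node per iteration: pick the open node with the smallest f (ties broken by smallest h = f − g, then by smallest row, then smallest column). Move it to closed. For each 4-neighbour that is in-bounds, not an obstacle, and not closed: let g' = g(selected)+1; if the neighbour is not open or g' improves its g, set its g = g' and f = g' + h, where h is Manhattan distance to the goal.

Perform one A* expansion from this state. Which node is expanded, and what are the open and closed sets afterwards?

expanded=(3,0); open=[(2,0) g=6 f=8, (4,0) g=6 f=10, (4,4) g=2 f=10, (5,2) g=1 f=8, (5,4) g=1 f=10, (6,3) g=1 f=10]; closed=[(3,0), (3,1), (3,2), (3,3), (4,3), (5,3)]

step 1: expand (3,0) (f=8, h=3) → closed; open now [(2,0) g=6 f=8, (4,0) g=6 f=10, (4,4) g=2 f=10, (5,2) g=1 f=8, (5,4) g=1 f=10, (6,3) g=1 f=10]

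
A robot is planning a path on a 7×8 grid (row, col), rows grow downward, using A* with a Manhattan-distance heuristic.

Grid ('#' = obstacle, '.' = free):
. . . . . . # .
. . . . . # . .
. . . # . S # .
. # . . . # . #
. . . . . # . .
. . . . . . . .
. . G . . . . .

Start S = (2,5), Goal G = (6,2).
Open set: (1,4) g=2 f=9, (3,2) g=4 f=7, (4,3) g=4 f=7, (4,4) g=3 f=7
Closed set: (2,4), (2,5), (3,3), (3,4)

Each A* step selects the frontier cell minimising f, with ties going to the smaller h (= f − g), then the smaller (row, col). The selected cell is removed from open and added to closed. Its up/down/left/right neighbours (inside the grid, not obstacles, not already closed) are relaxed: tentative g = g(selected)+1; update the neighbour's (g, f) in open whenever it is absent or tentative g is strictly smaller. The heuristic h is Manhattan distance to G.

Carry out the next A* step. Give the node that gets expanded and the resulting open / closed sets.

step 1: expand (3,2) (f=7, h=3) → closed; open now [(1,4) g=2 f=9, (2,2) g=5 f=9, (4,2) g=5 f=7, (4,3) g=4 f=7, (4,4) g=3 f=7]

expanded=(3,2); open=[(1,4) g=2 f=9, (2,2) g=5 f=9, (4,2) g=5 f=7, (4,3) g=4 f=7, (4,4) g=3 f=7]; closed=[(2,4), (2,5), (3,2), (3,3), (3,4)]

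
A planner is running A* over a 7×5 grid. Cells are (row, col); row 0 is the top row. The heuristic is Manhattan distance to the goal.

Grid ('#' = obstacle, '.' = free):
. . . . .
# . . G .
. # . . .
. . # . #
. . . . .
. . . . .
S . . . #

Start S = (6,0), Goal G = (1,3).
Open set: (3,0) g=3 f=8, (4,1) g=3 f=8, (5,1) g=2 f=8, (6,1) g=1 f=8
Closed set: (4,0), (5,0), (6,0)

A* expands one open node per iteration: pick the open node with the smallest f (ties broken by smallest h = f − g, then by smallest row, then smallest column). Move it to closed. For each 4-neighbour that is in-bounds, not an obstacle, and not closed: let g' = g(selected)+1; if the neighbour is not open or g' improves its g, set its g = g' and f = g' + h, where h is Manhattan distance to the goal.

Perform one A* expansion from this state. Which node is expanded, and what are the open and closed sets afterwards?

step 1: expand (3,0) (f=8, h=5) → closed; open now [(2,0) g=4 f=8, (3,1) g=4 f=8, (4,1) g=3 f=8, (5,1) g=2 f=8, (6,1) g=1 f=8]

expanded=(3,0); open=[(2,0) g=4 f=8, (3,1) g=4 f=8, (4,1) g=3 f=8, (5,1) g=2 f=8, (6,1) g=1 f=8]; closed=[(3,0), (4,0), (5,0), (6,0)]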